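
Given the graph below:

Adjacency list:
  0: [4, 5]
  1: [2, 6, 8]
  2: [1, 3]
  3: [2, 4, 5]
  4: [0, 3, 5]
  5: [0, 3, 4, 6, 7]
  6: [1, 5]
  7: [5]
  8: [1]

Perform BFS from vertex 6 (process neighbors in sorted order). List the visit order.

BFS from vertex 6 (neighbors processed in ascending order):
Visit order: 6, 1, 5, 2, 8, 0, 3, 4, 7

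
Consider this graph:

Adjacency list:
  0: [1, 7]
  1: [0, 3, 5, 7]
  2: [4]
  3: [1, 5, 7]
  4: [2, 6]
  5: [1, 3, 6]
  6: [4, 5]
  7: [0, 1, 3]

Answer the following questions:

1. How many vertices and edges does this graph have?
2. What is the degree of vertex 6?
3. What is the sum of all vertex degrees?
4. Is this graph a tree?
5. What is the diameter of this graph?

Count: 8 vertices, 10 edges.
Vertex 6 has neighbors [4, 5], degree = 2.
Handshaking lemma: 2 * 10 = 20.
A tree on 8 vertices has 7 edges. This graph has 10 edges (3 extra). Not a tree.
Diameter (longest shortest path) = 5.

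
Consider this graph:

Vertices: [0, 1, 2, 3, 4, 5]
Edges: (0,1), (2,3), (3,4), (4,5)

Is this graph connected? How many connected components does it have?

Checking connectivity: the graph has 2 connected component(s).
Components: [[0, 1], [2, 3, 4, 5]]. The graph is NOT connected.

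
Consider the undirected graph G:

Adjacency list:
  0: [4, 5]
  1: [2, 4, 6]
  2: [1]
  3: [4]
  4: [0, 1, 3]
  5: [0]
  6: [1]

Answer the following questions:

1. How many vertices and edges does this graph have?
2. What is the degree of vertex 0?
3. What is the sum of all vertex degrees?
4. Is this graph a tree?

Count: 7 vertices, 6 edges.
Vertex 0 has neighbors [4, 5], degree = 2.
Handshaking lemma: 2 * 6 = 12.
A graph is a tree iff it is connected and has exactly n-1 edges. This graph is connected (all 7 vertices in one component) and has 7-1 = 6 edges. It is a tree.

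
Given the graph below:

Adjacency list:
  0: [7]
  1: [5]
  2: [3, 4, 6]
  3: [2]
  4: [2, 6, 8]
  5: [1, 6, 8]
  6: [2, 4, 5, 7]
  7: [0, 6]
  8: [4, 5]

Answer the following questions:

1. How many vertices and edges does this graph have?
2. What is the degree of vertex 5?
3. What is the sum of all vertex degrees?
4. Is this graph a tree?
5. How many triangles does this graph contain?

Count: 9 vertices, 10 edges.
Vertex 5 has neighbors [1, 6, 8], degree = 3.
Handshaking lemma: 2 * 10 = 20.
A tree on 9 vertices has 8 edges. This graph has 10 edges (2 extra). Not a tree.
Number of triangles = 1.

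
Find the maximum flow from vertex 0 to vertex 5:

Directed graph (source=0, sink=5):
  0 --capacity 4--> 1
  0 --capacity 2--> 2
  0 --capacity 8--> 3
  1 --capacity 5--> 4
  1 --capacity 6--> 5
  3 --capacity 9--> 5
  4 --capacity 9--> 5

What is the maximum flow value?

Computing max flow:
  Flow on (0->1): 4/4
  Flow on (0->3): 8/8
  Flow on (1->5): 4/6
  Flow on (3->5): 8/9
Maximum flow = 12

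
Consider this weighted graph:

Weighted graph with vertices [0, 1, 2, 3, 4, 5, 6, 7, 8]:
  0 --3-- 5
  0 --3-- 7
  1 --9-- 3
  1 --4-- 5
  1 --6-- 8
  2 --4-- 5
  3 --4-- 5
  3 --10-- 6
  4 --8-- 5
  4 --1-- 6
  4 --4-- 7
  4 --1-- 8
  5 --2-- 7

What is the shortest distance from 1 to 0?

Using Dijkstra's algorithm from vertex 1:
Shortest path: 1 -> 5 -> 0
Total weight: 4 + 3 = 7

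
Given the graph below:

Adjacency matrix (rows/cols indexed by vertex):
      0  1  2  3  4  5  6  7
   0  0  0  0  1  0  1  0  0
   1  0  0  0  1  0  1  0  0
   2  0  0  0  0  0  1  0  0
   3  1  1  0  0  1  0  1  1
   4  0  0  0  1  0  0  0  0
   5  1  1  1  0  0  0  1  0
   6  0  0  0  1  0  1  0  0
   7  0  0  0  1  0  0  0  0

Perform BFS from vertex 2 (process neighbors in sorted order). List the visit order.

BFS from vertex 2 (neighbors processed in ascending order):
Visit order: 2, 5, 0, 1, 6, 3, 4, 7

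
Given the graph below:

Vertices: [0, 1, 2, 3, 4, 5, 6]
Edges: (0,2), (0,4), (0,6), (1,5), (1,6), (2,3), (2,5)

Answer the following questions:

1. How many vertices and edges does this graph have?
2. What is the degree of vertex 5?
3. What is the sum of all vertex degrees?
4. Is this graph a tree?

Count: 7 vertices, 7 edges.
Vertex 5 has neighbors [1, 2], degree = 2.
Handshaking lemma: 2 * 7 = 14.
A tree on 7 vertices has 6 edges. This graph has 7 edges (1 extra). Not a tree.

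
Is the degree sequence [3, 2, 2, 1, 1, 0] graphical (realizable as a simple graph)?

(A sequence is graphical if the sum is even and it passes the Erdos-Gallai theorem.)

Sum of degrees = 9. Sum is odd, so the sequence is NOT graphical.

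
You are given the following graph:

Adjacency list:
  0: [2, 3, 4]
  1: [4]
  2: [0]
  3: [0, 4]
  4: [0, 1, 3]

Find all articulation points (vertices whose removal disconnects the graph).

An articulation point is a vertex whose removal disconnects the graph.
Articulation points: [0, 4]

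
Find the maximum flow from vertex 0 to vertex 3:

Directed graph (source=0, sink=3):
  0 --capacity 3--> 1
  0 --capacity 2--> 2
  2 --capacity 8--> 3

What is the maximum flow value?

Computing max flow:
  Flow on (0->2): 2/2
  Flow on (2->3): 2/8
Maximum flow = 2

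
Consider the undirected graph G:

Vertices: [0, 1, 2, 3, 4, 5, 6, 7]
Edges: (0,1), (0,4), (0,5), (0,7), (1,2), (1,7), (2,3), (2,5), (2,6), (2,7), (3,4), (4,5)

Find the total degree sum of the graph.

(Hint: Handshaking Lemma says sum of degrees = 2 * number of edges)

Count edges: 12 edges.
By Handshaking Lemma: sum of degrees = 2 * 12 = 24.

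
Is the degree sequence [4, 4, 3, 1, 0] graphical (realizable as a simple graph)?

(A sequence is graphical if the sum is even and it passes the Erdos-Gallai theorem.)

Sum of degrees = 12. Sum is even but fails Erdos-Gallai. The sequence is NOT graphical.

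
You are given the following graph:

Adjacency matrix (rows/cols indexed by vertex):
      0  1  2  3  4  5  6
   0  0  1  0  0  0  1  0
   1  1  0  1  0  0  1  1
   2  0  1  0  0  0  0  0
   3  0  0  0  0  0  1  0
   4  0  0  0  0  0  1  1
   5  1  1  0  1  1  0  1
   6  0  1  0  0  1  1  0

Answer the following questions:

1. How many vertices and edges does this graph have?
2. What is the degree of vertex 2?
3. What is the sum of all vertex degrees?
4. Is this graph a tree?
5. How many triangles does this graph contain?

Count: 7 vertices, 9 edges.
Vertex 2 has neighbors [1], degree = 1.
Handshaking lemma: 2 * 9 = 18.
A tree on 7 vertices has 6 edges. This graph has 9 edges (3 extra). Not a tree.
Number of triangles = 3.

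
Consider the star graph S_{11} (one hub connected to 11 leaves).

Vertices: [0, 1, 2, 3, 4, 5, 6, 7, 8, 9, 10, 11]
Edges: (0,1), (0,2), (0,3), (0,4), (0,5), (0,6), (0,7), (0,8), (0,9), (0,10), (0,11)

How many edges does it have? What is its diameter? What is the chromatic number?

Star graph S_{11}: the hub connects to all 11 leaves.
Edges = 11.
Diameter = 2 (any leaf to hub is 1, leaf to leaf through hub is 2).
Star graphs are bipartite (hub vs leaves), so chromatic number = 2.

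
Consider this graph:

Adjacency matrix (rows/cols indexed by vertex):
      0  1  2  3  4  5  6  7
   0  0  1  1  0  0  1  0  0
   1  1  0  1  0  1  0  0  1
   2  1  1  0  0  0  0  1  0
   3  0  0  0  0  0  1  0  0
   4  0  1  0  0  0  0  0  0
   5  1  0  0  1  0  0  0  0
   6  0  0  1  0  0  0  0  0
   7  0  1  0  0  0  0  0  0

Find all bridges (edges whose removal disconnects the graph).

A bridge is an edge whose removal increases the number of connected components.
Bridges found: (0,5), (1,4), (1,7), (2,6), (3,5)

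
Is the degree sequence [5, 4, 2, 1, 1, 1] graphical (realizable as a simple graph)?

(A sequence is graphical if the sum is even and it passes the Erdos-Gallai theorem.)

Sum of degrees = 14. Sum is even but fails Erdos-Gallai. The sequence is NOT graphical.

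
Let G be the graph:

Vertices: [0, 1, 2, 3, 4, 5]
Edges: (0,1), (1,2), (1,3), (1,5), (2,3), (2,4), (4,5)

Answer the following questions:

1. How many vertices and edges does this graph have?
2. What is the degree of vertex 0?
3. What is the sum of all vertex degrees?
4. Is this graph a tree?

Count: 6 vertices, 7 edges.
Vertex 0 has neighbors [1], degree = 1.
Handshaking lemma: 2 * 7 = 14.
A tree on 6 vertices has 5 edges. This graph has 7 edges (2 extra). Not a tree.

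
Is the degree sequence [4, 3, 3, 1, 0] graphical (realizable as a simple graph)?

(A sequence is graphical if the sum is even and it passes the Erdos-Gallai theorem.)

Sum of degrees = 11. Sum is odd, so the sequence is NOT graphical.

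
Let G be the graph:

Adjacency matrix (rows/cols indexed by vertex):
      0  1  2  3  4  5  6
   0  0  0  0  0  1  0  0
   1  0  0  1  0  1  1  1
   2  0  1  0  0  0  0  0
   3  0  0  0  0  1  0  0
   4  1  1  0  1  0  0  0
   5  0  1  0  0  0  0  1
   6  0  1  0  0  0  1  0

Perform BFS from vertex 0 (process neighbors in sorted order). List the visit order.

BFS from vertex 0 (neighbors processed in ascending order):
Visit order: 0, 4, 1, 3, 2, 5, 6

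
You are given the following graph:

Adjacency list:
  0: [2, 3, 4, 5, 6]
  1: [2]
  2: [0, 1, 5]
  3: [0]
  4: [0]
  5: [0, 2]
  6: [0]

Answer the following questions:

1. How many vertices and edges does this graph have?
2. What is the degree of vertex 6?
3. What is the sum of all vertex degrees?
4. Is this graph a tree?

Count: 7 vertices, 7 edges.
Vertex 6 has neighbors [0], degree = 1.
Handshaking lemma: 2 * 7 = 14.
A tree on 7 vertices has 6 edges. This graph has 7 edges (1 extra). Not a tree.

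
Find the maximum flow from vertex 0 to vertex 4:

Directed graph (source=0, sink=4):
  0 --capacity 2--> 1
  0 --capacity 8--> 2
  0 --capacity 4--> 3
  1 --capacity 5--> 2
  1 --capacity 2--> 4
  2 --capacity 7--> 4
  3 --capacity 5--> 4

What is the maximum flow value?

Computing max flow:
  Flow on (0->1): 2/2
  Flow on (0->2): 7/8
  Flow on (0->3): 4/4
  Flow on (1->4): 2/2
  Flow on (2->4): 7/7
  Flow on (3->4): 4/5
Maximum flow = 13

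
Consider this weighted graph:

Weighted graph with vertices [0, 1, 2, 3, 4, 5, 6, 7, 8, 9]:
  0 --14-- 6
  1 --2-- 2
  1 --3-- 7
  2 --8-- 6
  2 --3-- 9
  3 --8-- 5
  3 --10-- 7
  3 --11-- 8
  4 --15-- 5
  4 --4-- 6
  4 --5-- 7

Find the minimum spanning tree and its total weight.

Applying Kruskal's algorithm (sort edges by weight, add if no cycle):
  Add (1,2) w=2
  Add (1,7) w=3
  Add (2,9) w=3
  Add (4,6) w=4
  Add (4,7) w=5
  Skip (2,6) w=8 (creates cycle)
  Add (3,5) w=8
  Add (3,7) w=10
  Add (3,8) w=11
  Add (0,6) w=14
  Skip (4,5) w=15 (creates cycle)
MST weight = 60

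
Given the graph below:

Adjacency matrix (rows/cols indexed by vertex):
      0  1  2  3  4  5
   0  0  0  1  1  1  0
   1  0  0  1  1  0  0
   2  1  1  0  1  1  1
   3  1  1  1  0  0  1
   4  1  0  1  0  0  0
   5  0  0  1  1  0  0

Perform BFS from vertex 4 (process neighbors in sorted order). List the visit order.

BFS from vertex 4 (neighbors processed in ascending order):
Visit order: 4, 0, 2, 3, 1, 5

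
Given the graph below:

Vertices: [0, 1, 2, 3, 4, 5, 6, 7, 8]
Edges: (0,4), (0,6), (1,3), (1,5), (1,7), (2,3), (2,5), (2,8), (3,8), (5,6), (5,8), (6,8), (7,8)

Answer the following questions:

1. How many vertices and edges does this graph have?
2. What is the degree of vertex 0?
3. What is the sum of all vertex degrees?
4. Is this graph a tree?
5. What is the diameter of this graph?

Count: 9 vertices, 13 edges.
Vertex 0 has neighbors [4, 6], degree = 2.
Handshaking lemma: 2 * 13 = 26.
A tree on 9 vertices has 8 edges. This graph has 13 edges (5 extra). Not a tree.
Diameter (longest shortest path) = 4.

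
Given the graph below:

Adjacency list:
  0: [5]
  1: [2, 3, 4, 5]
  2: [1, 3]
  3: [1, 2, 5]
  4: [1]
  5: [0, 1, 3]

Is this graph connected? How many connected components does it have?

Checking connectivity: the graph has 1 connected component(s).
All vertices are reachable from each other. The graph IS connected.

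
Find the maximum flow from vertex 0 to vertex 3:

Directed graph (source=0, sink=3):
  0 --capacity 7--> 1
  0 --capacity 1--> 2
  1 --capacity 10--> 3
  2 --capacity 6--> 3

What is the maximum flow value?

Computing max flow:
  Flow on (0->1): 7/7
  Flow on (0->2): 1/1
  Flow on (1->3): 7/10
  Flow on (2->3): 1/6
Maximum flow = 8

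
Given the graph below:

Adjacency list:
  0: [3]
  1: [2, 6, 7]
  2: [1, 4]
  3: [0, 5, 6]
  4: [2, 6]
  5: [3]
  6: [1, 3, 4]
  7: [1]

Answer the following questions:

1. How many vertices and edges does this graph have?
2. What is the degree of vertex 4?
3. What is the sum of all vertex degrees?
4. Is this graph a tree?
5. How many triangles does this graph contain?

Count: 8 vertices, 8 edges.
Vertex 4 has neighbors [2, 6], degree = 2.
Handshaking lemma: 2 * 8 = 16.
A tree on 8 vertices has 7 edges. This graph has 8 edges (1 extra). Not a tree.
Number of triangles = 0.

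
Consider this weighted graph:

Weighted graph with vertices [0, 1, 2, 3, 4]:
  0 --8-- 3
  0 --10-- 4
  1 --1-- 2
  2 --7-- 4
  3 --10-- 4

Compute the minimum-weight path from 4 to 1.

Using Dijkstra's algorithm from vertex 4:
Shortest path: 4 -> 2 -> 1
Total weight: 7 + 1 = 8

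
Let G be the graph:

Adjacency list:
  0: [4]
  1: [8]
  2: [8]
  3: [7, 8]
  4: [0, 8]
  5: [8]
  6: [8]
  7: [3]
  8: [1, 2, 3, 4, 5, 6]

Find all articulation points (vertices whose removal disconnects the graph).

An articulation point is a vertex whose removal disconnects the graph.
Articulation points: [3, 4, 8]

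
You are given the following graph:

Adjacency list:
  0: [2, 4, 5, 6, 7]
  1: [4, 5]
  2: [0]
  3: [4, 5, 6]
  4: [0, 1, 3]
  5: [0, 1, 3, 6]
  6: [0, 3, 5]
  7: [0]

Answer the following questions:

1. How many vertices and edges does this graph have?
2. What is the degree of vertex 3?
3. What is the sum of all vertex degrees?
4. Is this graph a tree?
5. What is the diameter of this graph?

Count: 8 vertices, 11 edges.
Vertex 3 has neighbors [4, 5, 6], degree = 3.
Handshaking lemma: 2 * 11 = 22.
A tree on 8 vertices has 7 edges. This graph has 11 edges (4 extra). Not a tree.
Diameter (longest shortest path) = 3.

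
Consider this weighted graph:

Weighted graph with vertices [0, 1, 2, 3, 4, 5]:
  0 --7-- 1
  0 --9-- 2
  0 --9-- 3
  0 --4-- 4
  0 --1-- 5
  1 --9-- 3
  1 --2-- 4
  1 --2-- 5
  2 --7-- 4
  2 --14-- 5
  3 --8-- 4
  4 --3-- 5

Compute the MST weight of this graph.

Applying Kruskal's algorithm (sort edges by weight, add if no cycle):
  Add (0,5) w=1
  Add (1,4) w=2
  Add (1,5) w=2
  Skip (4,5) w=3 (creates cycle)
  Skip (0,4) w=4 (creates cycle)
  Skip (0,1) w=7 (creates cycle)
  Add (2,4) w=7
  Add (3,4) w=8
  Skip (0,2) w=9 (creates cycle)
  Skip (0,3) w=9 (creates cycle)
  Skip (1,3) w=9 (creates cycle)
  Skip (2,5) w=14 (creates cycle)
MST weight = 20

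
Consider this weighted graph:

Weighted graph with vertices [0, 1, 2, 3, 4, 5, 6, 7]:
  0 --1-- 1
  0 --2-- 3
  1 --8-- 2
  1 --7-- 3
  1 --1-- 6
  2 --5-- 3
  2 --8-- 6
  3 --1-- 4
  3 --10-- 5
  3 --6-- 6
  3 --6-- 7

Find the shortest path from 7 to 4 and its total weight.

Using Dijkstra's algorithm from vertex 7:
Shortest path: 7 -> 3 -> 4
Total weight: 6 + 1 = 7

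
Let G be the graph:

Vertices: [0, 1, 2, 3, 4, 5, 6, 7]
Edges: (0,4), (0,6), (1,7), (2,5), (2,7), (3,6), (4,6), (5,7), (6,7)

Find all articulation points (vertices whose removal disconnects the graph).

An articulation point is a vertex whose removal disconnects the graph.
Articulation points: [6, 7]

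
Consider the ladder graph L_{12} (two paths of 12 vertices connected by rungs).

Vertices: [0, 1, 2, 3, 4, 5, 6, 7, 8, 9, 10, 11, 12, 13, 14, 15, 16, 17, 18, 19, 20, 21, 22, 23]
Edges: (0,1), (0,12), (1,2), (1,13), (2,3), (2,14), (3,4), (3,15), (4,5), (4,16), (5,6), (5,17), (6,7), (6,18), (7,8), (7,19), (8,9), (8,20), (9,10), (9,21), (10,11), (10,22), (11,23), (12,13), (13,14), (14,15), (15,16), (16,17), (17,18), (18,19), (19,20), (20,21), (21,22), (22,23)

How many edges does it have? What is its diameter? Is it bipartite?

Ladder graph L_{12}: 12 rungs + 2 * (12-1) path edges = 12 + 22 = 34 edges.
Diameter = 12.
Ladder graphs are bipartite (alternating coloring along each path).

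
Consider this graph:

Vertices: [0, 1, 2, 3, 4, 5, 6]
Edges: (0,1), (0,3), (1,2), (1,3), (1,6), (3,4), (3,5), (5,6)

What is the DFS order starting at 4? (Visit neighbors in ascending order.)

DFS from vertex 4 (neighbors processed in ascending order):
Visit order: 4, 3, 0, 1, 2, 6, 5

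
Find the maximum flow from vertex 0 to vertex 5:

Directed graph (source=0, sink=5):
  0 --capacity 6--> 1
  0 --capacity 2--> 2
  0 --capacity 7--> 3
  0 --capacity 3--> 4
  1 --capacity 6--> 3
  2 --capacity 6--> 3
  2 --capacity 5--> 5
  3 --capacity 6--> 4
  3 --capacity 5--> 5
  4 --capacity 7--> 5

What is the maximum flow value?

Computing max flow:
  Flow on (0->1): 6/6
  Flow on (0->2): 2/2
  Flow on (0->3): 5/7
  Flow on (0->4): 1/3
  Flow on (1->3): 6/6
  Flow on (2->5): 2/5
  Flow on (3->4): 6/6
  Flow on (3->5): 5/5
  Flow on (4->5): 7/7
Maximum flow = 14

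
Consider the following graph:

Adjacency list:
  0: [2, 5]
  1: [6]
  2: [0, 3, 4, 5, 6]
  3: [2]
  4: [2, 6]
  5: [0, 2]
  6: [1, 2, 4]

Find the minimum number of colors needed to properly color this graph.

The graph has a maximum clique of size 3 (lower bound on chromatic number).
A valid 3-coloring: {0: 1, 1: 0, 2: 0, 3: 1, 4: 2, 5: 2, 6: 1}.
Chromatic number = 3.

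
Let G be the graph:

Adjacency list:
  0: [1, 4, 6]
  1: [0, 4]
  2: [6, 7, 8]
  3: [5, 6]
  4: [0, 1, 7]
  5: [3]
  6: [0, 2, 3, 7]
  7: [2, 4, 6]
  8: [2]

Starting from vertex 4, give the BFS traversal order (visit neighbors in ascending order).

BFS from vertex 4 (neighbors processed in ascending order):
Visit order: 4, 0, 1, 7, 6, 2, 3, 8, 5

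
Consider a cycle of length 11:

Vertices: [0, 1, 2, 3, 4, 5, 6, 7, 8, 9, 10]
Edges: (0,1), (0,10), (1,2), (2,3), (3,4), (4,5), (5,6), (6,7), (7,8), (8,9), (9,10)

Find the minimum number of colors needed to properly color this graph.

This is an odd cycle (C_11). Odd cycles are not bipartite (any 2-coloring forces two adjacent vertices to match), and 3 colors suffice.
Chromatic number = 3.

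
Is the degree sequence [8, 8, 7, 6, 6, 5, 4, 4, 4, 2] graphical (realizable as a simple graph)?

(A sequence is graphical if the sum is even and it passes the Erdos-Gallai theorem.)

Sum of degrees = 54. Sum is even and passes Erdos-Gallai. The sequence IS graphical.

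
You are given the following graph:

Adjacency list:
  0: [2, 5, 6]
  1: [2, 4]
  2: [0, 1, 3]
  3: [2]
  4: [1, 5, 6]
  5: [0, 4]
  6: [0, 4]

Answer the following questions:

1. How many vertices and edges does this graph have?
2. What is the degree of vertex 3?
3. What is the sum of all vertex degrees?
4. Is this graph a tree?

Count: 7 vertices, 8 edges.
Vertex 3 has neighbors [2], degree = 1.
Handshaking lemma: 2 * 8 = 16.
A tree on 7 vertices has 6 edges. This graph has 8 edges (2 extra). Not a tree.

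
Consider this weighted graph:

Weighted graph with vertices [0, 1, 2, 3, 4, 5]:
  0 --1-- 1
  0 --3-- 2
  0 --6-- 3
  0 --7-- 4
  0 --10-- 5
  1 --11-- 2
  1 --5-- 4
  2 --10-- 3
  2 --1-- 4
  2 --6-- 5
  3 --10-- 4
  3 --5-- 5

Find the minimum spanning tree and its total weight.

Applying Kruskal's algorithm (sort edges by weight, add if no cycle):
  Add (0,1) w=1
  Add (2,4) w=1
  Add (0,2) w=3
  Skip (1,4) w=5 (creates cycle)
  Add (3,5) w=5
  Add (0,3) w=6
  Skip (2,5) w=6 (creates cycle)
  Skip (0,4) w=7 (creates cycle)
  Skip (0,5) w=10 (creates cycle)
  Skip (2,3) w=10 (creates cycle)
  Skip (3,4) w=10 (creates cycle)
  Skip (1,2) w=11 (creates cycle)
MST weight = 16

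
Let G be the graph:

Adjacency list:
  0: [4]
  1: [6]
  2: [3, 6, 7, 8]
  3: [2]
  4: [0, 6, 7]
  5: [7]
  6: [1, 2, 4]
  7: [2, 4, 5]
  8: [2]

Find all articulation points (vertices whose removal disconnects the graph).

An articulation point is a vertex whose removal disconnects the graph.
Articulation points: [2, 4, 6, 7]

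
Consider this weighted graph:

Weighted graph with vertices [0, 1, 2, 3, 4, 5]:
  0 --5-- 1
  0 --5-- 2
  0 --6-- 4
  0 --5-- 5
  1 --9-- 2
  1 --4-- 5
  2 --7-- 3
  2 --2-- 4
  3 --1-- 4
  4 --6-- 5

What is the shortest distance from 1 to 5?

Using Dijkstra's algorithm from vertex 1:
Shortest path: 1 -> 5
Total weight: 4 = 4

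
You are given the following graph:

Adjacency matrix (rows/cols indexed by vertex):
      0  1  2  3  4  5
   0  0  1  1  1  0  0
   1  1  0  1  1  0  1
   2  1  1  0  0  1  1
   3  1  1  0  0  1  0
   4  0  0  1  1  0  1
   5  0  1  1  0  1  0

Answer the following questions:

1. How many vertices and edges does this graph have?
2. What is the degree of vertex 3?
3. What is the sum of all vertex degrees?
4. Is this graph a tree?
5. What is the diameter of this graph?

Count: 6 vertices, 10 edges.
Vertex 3 has neighbors [0, 1, 4], degree = 3.
Handshaking lemma: 2 * 10 = 20.
A tree on 6 vertices has 5 edges. This graph has 10 edges (5 extra). Not a tree.
Diameter (longest shortest path) = 2.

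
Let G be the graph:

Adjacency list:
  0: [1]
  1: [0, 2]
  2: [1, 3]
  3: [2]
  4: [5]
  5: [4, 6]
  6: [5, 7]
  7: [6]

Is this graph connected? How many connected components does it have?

Checking connectivity: the graph has 2 connected component(s).
Components: [[0, 1, 2, 3], [4, 5, 6, 7]]. The graph is NOT connected.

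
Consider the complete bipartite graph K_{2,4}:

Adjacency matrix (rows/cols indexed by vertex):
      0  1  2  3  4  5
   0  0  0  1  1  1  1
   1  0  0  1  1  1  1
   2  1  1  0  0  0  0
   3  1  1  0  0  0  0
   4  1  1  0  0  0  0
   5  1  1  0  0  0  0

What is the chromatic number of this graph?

K_{2,4} is bipartite: vertices split into two independent sets of size 2 and 4.
Color one set 0, the other 1. No adjacent vertices share a color.
Chromatic number = 2.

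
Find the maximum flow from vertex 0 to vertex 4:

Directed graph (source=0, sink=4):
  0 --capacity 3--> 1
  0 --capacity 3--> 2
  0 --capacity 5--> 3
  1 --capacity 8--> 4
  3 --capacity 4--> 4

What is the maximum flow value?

Computing max flow:
  Flow on (0->1): 3/3
  Flow on (0->3): 4/5
  Flow on (1->4): 3/8
  Flow on (3->4): 4/4
Maximum flow = 7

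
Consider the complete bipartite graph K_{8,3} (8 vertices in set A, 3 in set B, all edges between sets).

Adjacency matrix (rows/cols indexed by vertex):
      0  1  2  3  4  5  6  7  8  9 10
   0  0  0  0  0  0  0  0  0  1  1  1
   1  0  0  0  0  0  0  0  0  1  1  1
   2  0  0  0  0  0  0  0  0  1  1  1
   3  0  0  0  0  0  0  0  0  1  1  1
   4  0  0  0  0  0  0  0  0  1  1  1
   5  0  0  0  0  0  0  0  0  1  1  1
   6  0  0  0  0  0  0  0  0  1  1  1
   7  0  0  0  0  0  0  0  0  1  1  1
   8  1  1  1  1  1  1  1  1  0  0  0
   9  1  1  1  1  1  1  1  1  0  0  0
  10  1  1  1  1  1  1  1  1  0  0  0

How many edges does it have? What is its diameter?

K_{8,3} has 8 * 3 = 24 edges.
Any vertex reaches any opposite-side vertex in 1 step; same-side vertices reach in 2 steps via any opposite-side vertex.
Diameter = 2.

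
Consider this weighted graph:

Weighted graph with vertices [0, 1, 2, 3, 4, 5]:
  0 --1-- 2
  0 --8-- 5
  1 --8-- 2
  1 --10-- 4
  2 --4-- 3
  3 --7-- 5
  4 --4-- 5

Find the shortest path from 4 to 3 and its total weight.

Using Dijkstra's algorithm from vertex 4:
Shortest path: 4 -> 5 -> 3
Total weight: 4 + 7 = 11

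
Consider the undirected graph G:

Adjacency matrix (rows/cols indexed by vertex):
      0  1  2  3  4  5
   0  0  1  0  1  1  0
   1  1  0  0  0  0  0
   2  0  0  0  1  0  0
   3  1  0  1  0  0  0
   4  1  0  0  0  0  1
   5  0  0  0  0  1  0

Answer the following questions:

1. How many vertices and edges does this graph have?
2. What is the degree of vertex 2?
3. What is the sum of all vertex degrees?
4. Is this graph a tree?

Count: 6 vertices, 5 edges.
Vertex 2 has neighbors [3], degree = 1.
Handshaking lemma: 2 * 5 = 10.
A graph is a tree iff it is connected and has exactly n-1 edges. This graph is connected (all 6 vertices in one component) and has 6-1 = 5 edges. It is a tree.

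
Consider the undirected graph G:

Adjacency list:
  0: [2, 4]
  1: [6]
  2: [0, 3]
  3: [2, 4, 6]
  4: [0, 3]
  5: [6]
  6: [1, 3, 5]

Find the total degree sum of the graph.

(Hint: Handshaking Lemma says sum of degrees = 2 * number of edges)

Count edges: 7 edges.
By Handshaking Lemma: sum of degrees = 2 * 7 = 14.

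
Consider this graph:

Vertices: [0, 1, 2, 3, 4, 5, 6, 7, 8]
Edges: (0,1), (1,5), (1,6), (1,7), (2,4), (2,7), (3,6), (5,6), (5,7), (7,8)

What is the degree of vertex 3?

Vertex 3 has neighbors [6], so deg(3) = 1.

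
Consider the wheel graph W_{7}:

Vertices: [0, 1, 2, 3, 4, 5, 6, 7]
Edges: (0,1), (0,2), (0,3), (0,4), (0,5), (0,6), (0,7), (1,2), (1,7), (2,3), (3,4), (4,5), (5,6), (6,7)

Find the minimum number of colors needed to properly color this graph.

W_{7} = C_{7} plus a hub adjacent to every cycle vertex.
The outer cycle needs 3 colors (odd cycle); the hub is adjacent to all of them so needs a fresh color.
Chromatic number = 3 + 1 = 4.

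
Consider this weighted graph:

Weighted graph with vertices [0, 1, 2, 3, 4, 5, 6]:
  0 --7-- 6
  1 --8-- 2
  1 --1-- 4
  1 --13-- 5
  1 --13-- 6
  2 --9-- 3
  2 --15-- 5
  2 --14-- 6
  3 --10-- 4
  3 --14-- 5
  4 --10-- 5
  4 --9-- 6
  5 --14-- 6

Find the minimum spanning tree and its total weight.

Applying Kruskal's algorithm (sort edges by weight, add if no cycle):
  Add (1,4) w=1
  Add (0,6) w=7
  Add (1,2) w=8
  Add (2,3) w=9
  Add (4,6) w=9
  Skip (3,4) w=10 (creates cycle)
  Add (4,5) w=10
  Skip (1,6) w=13 (creates cycle)
  Skip (1,5) w=13 (creates cycle)
  Skip (2,6) w=14 (creates cycle)
  Skip (3,5) w=14 (creates cycle)
  Skip (5,6) w=14 (creates cycle)
  Skip (2,5) w=15 (creates cycle)
MST weight = 44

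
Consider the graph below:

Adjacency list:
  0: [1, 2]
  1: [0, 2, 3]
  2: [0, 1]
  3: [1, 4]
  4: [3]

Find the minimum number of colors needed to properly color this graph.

The graph has a maximum clique of size 3 (lower bound on chromatic number).
A valid 3-coloring: {0: 1, 1: 0, 2: 2, 3: 1, 4: 0}.
Chromatic number = 3.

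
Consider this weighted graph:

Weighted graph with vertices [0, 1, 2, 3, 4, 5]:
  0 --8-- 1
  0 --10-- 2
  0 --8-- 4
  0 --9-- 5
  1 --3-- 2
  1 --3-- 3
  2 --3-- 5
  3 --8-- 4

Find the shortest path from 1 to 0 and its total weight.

Using Dijkstra's algorithm from vertex 1:
Shortest path: 1 -> 0
Total weight: 8 = 8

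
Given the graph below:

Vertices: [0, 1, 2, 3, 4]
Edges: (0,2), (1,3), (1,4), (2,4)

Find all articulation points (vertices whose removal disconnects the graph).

An articulation point is a vertex whose removal disconnects the graph.
Articulation points: [1, 2, 4]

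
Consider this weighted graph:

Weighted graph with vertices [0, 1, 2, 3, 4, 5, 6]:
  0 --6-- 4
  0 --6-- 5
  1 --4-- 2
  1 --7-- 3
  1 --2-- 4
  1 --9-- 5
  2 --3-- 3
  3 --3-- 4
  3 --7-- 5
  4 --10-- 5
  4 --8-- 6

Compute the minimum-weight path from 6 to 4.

Using Dijkstra's algorithm from vertex 6:
Shortest path: 6 -> 4
Total weight: 8 = 8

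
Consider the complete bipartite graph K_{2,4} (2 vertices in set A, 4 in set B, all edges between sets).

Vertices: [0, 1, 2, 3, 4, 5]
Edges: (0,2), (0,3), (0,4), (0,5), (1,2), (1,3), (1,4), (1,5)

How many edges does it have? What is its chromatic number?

K_{2,4} has 2 * 4 = 8 edges.
Bipartite graphs have chromatic number 2 (color each partition differently).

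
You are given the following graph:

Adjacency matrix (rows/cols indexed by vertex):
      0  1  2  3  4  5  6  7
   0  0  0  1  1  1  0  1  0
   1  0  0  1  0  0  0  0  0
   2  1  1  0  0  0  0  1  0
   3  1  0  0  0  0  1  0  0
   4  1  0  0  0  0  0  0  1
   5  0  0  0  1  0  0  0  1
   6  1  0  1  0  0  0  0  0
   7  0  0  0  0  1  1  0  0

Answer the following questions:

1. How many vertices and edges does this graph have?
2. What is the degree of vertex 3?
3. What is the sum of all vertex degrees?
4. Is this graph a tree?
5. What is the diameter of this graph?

Count: 8 vertices, 9 edges.
Vertex 3 has neighbors [0, 5], degree = 2.
Handshaking lemma: 2 * 9 = 18.
A tree on 8 vertices has 7 edges. This graph has 9 edges (2 extra). Not a tree.
Diameter (longest shortest path) = 4.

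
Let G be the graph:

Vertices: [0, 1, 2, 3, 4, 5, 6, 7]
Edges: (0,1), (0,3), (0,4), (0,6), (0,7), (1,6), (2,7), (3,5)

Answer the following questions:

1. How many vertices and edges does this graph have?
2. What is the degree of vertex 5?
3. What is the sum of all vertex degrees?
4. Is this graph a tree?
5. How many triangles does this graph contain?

Count: 8 vertices, 8 edges.
Vertex 5 has neighbors [3], degree = 1.
Handshaking lemma: 2 * 8 = 16.
A tree on 8 vertices has 7 edges. This graph has 8 edges (1 extra). Not a tree.
Number of triangles = 1.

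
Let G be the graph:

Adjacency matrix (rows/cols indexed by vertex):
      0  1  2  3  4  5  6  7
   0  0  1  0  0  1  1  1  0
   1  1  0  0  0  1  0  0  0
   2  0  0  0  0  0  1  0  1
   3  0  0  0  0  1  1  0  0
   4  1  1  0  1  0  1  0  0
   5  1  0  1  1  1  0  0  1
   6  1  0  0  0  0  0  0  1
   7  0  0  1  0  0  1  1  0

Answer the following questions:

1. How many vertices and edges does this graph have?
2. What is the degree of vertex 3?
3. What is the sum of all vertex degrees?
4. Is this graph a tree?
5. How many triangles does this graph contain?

Count: 8 vertices, 12 edges.
Vertex 3 has neighbors [4, 5], degree = 2.
Handshaking lemma: 2 * 12 = 24.
A tree on 8 vertices has 7 edges. This graph has 12 edges (5 extra). Not a tree.
Number of triangles = 4.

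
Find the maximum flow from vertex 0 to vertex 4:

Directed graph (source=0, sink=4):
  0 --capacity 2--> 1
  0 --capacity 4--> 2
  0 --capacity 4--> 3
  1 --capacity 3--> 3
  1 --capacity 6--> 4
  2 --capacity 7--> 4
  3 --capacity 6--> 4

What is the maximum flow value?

Computing max flow:
  Flow on (0->1): 2/2
  Flow on (0->2): 4/4
  Flow on (0->3): 4/4
  Flow on (1->4): 2/6
  Flow on (2->4): 4/7
  Flow on (3->4): 4/6
Maximum flow = 10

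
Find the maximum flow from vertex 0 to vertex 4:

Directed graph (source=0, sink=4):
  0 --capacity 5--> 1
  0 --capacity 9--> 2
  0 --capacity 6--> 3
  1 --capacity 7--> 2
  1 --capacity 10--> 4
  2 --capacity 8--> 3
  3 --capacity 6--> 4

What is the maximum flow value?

Computing max flow:
  Flow on (0->1): 5/5
  Flow on (0->2): 6/9
  Flow on (1->4): 5/10
  Flow on (2->3): 6/8
  Flow on (3->4): 6/6
Maximum flow = 11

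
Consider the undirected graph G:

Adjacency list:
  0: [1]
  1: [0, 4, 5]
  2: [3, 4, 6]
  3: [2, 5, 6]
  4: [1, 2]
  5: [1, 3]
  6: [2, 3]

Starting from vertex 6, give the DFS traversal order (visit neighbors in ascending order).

DFS from vertex 6 (neighbors processed in ascending order):
Visit order: 6, 2, 3, 5, 1, 0, 4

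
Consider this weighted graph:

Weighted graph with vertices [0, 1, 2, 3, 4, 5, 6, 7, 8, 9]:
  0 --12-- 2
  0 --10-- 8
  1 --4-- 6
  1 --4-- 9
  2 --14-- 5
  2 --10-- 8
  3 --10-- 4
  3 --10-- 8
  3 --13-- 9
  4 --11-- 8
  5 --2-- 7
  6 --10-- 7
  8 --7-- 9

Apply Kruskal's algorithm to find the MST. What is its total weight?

Applying Kruskal's algorithm (sort edges by weight, add if no cycle):
  Add (5,7) w=2
  Add (1,9) w=4
  Add (1,6) w=4
  Add (8,9) w=7
  Add (0,8) w=10
  Add (2,8) w=10
  Add (3,8) w=10
  Add (3,4) w=10
  Add (6,7) w=10
  Skip (4,8) w=11 (creates cycle)
  Skip (0,2) w=12 (creates cycle)
  Skip (3,9) w=13 (creates cycle)
  Skip (2,5) w=14 (creates cycle)
MST weight = 67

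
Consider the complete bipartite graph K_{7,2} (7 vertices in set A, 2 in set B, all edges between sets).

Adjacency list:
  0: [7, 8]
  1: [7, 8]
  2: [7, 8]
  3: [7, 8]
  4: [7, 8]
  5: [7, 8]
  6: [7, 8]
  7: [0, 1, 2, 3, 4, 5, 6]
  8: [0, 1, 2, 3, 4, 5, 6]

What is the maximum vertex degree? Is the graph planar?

Set-A vertices have degree 2; set-B vertices have degree 7. Maximum degree = max(7,2) = 7.
min(7,2) <= 2, so K_{7,2} avoids a K_{3,3} subdivision and is planar.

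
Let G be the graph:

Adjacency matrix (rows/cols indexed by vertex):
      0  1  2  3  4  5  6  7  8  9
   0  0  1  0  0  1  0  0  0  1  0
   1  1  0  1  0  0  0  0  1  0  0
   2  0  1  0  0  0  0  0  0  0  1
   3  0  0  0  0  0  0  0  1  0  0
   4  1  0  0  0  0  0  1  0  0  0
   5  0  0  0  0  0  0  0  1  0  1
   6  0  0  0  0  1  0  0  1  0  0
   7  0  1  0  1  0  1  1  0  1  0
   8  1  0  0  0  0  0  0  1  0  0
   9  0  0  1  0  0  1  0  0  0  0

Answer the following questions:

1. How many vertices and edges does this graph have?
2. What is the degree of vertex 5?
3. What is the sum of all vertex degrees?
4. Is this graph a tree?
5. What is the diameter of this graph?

Count: 10 vertices, 12 edges.
Vertex 5 has neighbors [7, 9], degree = 2.
Handshaking lemma: 2 * 12 = 24.
A tree on 10 vertices has 9 edges. This graph has 12 edges (3 extra). Not a tree.
Diameter (longest shortest path) = 4.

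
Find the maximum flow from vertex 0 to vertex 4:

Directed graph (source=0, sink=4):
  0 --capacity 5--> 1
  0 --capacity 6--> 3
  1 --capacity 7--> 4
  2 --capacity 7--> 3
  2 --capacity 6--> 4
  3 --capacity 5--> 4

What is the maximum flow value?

Computing max flow:
  Flow on (0->1): 5/5
  Flow on (0->3): 5/6
  Flow on (1->4): 5/7
  Flow on (3->4): 5/5
Maximum flow = 10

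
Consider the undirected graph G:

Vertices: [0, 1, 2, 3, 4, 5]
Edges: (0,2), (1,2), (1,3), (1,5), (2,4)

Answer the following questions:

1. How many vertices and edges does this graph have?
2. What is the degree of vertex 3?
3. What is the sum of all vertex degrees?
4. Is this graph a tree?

Count: 6 vertices, 5 edges.
Vertex 3 has neighbors [1], degree = 1.
Handshaking lemma: 2 * 5 = 10.
A graph is a tree iff it is connected and has exactly n-1 edges. This graph is connected (all 6 vertices in one component) and has 6-1 = 5 edges. It is a tree.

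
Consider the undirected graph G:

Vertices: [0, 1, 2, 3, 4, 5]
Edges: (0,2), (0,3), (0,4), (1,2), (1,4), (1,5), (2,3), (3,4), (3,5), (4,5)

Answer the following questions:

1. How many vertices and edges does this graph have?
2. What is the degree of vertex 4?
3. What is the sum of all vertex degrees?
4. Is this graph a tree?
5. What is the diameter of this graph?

Count: 6 vertices, 10 edges.
Vertex 4 has neighbors [0, 1, 3, 5], degree = 4.
Handshaking lemma: 2 * 10 = 20.
A tree on 6 vertices has 5 edges. This graph has 10 edges (5 extra). Not a tree.
Diameter (longest shortest path) = 2.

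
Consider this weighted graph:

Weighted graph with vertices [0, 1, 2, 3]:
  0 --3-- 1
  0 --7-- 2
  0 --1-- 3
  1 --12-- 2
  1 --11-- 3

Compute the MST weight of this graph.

Applying Kruskal's algorithm (sort edges by weight, add if no cycle):
  Add (0,3) w=1
  Add (0,1) w=3
  Add (0,2) w=7
  Skip (1,3) w=11 (creates cycle)
  Skip (1,2) w=12 (creates cycle)
MST weight = 11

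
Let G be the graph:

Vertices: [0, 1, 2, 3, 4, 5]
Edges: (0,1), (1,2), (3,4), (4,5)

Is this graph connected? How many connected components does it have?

Checking connectivity: the graph has 2 connected component(s).
Components: [[0, 1, 2], [3, 4, 5]]. The graph is NOT connected.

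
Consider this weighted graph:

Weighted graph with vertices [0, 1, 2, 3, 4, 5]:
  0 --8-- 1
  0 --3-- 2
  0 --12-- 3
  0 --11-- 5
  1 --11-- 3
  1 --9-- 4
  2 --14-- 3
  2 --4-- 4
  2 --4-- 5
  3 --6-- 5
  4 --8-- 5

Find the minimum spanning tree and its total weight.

Applying Kruskal's algorithm (sort edges by weight, add if no cycle):
  Add (0,2) w=3
  Add (2,4) w=4
  Add (2,5) w=4
  Add (3,5) w=6
  Add (0,1) w=8
  Skip (4,5) w=8 (creates cycle)
  Skip (1,4) w=9 (creates cycle)
  Skip (0,5) w=11 (creates cycle)
  Skip (1,3) w=11 (creates cycle)
  Skip (0,3) w=12 (creates cycle)
  Skip (2,3) w=14 (creates cycle)
MST weight = 25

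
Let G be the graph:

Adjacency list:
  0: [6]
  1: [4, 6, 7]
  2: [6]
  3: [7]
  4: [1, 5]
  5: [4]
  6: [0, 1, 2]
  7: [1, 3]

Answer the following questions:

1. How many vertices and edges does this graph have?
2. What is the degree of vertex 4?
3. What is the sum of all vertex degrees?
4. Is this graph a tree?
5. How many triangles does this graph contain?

Count: 8 vertices, 7 edges.
Vertex 4 has neighbors [1, 5], degree = 2.
Handshaking lemma: 2 * 7 = 14.
A graph is a tree iff it is connected and has exactly n-1 edges. This graph is connected (all 8 vertices in one component) and has 8-1 = 7 edges. It is a tree.
Number of triangles = 0.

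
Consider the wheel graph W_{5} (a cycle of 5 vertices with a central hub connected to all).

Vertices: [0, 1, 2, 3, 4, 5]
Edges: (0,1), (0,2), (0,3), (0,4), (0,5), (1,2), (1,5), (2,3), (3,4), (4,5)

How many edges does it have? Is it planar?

Wheel graph W_{5}: 5 cycle edges + 5 spoke edges = 10 edges.
Total vertices: 6.
The graph is planar.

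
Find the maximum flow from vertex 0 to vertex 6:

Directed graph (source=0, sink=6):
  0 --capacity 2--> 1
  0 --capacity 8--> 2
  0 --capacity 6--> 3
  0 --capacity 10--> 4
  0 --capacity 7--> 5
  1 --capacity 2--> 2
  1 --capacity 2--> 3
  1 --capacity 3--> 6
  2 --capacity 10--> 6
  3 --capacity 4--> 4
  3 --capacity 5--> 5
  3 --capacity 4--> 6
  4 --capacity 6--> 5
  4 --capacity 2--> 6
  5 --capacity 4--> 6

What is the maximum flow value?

Computing max flow:
  Flow on (0->1): 2/2
  Flow on (0->2): 8/8
  Flow on (0->3): 4/6
  Flow on (0->4): 6/10
  Flow on (1->6): 2/3
  Flow on (2->6): 8/10
  Flow on (3->6): 4/4
  Flow on (4->5): 4/6
  Flow on (4->6): 2/2
  Flow on (5->6): 4/4
Maximum flow = 20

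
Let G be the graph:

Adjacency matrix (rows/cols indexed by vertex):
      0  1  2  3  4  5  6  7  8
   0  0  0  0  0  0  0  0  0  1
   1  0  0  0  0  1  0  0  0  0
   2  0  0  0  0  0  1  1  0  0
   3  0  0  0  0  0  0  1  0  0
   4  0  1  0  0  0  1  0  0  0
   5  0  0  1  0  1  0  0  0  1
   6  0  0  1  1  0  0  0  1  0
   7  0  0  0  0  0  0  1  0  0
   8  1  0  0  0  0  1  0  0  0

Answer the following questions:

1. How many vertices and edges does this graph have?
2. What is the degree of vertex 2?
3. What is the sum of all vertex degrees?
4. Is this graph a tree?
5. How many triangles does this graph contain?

Count: 9 vertices, 8 edges.
Vertex 2 has neighbors [5, 6], degree = 2.
Handshaking lemma: 2 * 8 = 16.
A graph is a tree iff it is connected and has exactly n-1 edges. This graph is connected (all 9 vertices in one component) and has 9-1 = 8 edges. It is a tree.
Number of triangles = 0.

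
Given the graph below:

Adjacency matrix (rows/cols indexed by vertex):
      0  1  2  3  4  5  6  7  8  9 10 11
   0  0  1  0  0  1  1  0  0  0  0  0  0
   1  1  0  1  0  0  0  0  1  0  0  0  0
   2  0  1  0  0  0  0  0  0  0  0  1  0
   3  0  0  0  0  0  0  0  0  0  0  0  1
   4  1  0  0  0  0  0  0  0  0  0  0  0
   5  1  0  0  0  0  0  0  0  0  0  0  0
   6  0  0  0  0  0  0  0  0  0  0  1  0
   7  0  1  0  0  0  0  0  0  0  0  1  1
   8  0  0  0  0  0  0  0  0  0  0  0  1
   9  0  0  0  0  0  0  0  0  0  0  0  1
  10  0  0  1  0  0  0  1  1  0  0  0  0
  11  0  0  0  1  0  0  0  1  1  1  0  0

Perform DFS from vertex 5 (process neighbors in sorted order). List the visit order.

DFS from vertex 5 (neighbors processed in ascending order):
Visit order: 5, 0, 1, 2, 10, 6, 7, 11, 3, 8, 9, 4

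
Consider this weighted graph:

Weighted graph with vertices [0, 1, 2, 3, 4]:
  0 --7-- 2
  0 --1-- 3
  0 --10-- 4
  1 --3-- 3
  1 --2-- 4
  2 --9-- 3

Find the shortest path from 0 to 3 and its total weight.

Using Dijkstra's algorithm from vertex 0:
Shortest path: 0 -> 3
Total weight: 1 = 1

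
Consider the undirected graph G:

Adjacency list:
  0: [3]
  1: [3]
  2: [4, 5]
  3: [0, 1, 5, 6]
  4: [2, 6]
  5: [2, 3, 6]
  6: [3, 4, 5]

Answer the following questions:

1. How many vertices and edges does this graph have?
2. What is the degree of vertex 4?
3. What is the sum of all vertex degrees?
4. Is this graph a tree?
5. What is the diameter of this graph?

Count: 7 vertices, 8 edges.
Vertex 4 has neighbors [2, 6], degree = 2.
Handshaking lemma: 2 * 8 = 16.
A tree on 7 vertices has 6 edges. This graph has 8 edges (2 extra). Not a tree.
Diameter (longest shortest path) = 3.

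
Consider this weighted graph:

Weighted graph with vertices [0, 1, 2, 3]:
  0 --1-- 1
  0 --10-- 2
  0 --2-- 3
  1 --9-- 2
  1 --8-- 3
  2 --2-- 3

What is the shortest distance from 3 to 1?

Using Dijkstra's algorithm from vertex 3:
Shortest path: 3 -> 0 -> 1
Total weight: 2 + 1 = 3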